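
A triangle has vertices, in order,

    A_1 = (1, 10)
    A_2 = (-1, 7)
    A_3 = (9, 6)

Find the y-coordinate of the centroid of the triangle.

Apply the shoelace formula. First the cross-terms c_i = x_i·y_{i+1} − x_{i+1}·y_i:
  17, -69, 84  ⇒  2A = 32, A = 16.
Then Σ (y_i + y_{i+1})·c_i = 736, so ȳ = 736 / (6·16) = 23/3.

23/3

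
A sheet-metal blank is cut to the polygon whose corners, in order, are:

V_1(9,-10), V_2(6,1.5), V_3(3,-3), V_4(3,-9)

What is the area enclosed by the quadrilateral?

42

Apply the shoelace formula: 2A = Σ (x_i·y_{i+1} − x_{i+1}·y_i), indices taken mod 4.
Σ = (73.5) + (-22.5) + (-18) + (51) = 84
Area = |Σ|/2 = 42.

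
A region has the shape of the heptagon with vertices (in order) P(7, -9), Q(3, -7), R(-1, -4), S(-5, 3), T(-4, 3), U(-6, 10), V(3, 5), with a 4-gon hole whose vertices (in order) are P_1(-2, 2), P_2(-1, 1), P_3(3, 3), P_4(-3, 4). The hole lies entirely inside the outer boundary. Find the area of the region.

97

Outer boundary:
Apply Gauss's area formula: 2A = Σ (x_i·y_{i+1} − x_{i+1}·y_i), indices taken mod 7.
Σ = (-22) + (-19) + (-23) + (-3) + (-22) + (-60) + (-62) = -211
Area = |Σ|/2 = 105.5.
Hole:
Apply the surveyor's formula: 2A = Σ (x_i·y_{i+1} − x_{i+1}·y_i), indices taken mod 4.
Cross-terms: 0, -6, 21, 2  ⇒  Σ = 17
Area = |Σ|/2 = 8.5.
Net area = 105.5 − 8.5 = 97.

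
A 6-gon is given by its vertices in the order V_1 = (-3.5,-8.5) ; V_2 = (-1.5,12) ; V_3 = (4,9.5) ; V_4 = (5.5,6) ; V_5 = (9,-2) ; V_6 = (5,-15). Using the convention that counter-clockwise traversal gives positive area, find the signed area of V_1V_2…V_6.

-215.125

V_1→V_2: (-3.5)(12) − (-1.5)(-8.5) = -54.75
V_2→V_3: (-1.5)(9.5) − (4)(12) = -62.25
V_3→V_4: (4)(6) − (5.5)(9.5) = -28.25
V_4→V_5: (5.5)(-2) − (9)(6) = -65
V_5→V_6: (9)(-15) − (5)(-2) = -125
V_6→V_1: (5)(-8.5) − (-3.5)(-15) = -95
Σ = -430.25
Signed area = Σ/2 = -215.125 (negative ⇒ clockwise traversal).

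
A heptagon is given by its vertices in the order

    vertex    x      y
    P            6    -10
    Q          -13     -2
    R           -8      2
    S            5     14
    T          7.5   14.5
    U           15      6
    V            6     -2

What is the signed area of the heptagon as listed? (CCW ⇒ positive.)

Σ = (-142) + (-42) + (-122) + (-32.5) + (-172.5) + (-66) + (-48) = -625
Signed area = Σ/2 = -312.5 (negative ⇒ clockwise traversal).

-312.5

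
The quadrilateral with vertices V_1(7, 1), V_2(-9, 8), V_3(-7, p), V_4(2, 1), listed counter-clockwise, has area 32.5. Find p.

The doubled signed area Σ (x_i y_{i+1} − x_{i+1} y_i) is linear in p.
With p=0 it equals 109; the coefficient of p is -11 (from the two edges through V_3).
So -11·p + 109 = 2·32.5 = 65 ⇒ p = 4.

4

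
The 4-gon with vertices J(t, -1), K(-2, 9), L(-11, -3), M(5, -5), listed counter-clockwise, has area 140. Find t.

8

Write out the shoelace sum; only the two edges meeting at J involve t:
2·Area = [(5·(-1) − t·(-5)) + (t·9 − (-2)·(-1))] + 175
       = 14·t + 168 = 280
⇒ t = 8.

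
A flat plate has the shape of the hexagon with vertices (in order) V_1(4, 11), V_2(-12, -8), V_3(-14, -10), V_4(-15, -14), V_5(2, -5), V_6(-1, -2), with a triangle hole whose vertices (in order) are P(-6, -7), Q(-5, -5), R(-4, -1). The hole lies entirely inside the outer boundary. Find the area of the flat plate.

121.5

Outer boundary:
Apply the surveyor's formula: 2A = Σ (x_i·y_{i+1} − x_{i+1}·y_i), indices taken mod 6.
V_1→V_2: (4)(-8) − (-12)(11) = 100
V_2→V_3: (-12)(-10) − (-14)(-8) = 8
V_3→V_4: (-14)(-14) − (-15)(-10) = 46
V_4→V_5: (-15)(-5) − (2)(-14) = 103
V_5→V_6: (2)(-2) − (-1)(-5) = -9
V_6→V_1: (-1)(11) − (4)(-2) = -3
Σ = 245
Area = |Σ|/2 = 122.5.
Hole:
Apply the shoelace (surveyor's) formula: 2A = Σ (x_i·y_{i+1} − x_{i+1}·y_i), indices taken mod 3.
Σ = (-5) + (-15) + (22) = 2
Area = |Σ|/2 = 1.
Net area = 122.5 − 1 = 121.5.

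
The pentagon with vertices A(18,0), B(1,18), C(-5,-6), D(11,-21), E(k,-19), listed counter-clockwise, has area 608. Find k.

24

The doubled signed area Σ (x_i y_{i+1} − x_{i+1} y_i) is linear in k.
With k=0 it equals 712; the coefficient of k is 21 (from the two edges through E).
So 21·k + 712 = 2·608 = 1216 ⇒ k = 24.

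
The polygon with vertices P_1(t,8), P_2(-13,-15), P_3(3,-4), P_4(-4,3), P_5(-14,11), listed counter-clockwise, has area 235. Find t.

-15

The doubled signed area Σ (x_i y_{i+1} − x_{i+1} y_i) is linear in t.
With t=0 it equals 80; the coefficient of t is -26 (from the two edges through P_1).
So -26·t + 80 = 2·235 = 470 ⇒ t = -15.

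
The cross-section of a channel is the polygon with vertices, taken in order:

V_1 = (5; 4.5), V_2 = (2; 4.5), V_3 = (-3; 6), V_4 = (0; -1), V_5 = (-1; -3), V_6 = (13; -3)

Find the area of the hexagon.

78.25

V_1→V_2: (5)(4.5) − (2)(4.5) = 13.5
V_2→V_3: (2)(6) − (-3)(4.5) = 25.5
V_3→V_4: (-3)(-1) − (0)(6) = 3
V_4→V_5: (0)(-3) − (-1)(-1) = -1
V_5→V_6: (-1)(-3) − (13)(-3) = 42
V_6→V_1: (13)(4.5) − (5)(-3) = 73.5
Σ = 156.5
Area = |Σ|/2 = 78.25.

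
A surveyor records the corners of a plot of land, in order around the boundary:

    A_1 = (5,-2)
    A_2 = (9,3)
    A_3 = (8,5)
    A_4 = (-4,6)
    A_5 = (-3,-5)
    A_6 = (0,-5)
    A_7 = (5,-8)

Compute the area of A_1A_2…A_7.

115

Apply the shoelace (surveyor's) formula: 2A = Σ (x_i·y_{i+1} − x_{i+1}·y_i), indices taken mod 7.
Cross-terms: 33, 21, 68, 38, 15, 25, 30  ⇒  Σ = 230
Area = |Σ|/2 = 115.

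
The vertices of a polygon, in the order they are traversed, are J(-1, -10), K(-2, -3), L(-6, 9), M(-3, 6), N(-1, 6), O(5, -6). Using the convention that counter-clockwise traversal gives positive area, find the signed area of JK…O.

-77

J→K: (-1)(-3) − (-2)(-10) = -17
K→L: (-2)(9) − (-6)(-3) = -36
L→M: (-6)(6) − (-3)(9) = -9
M→N: (-3)(6) − (-1)(6) = -12
N→O: (-1)(-6) − (5)(6) = -24
O→J: (5)(-10) − (-1)(-6) = -56
Σ = -154
Signed area = Σ/2 = -77 (negative ⇒ clockwise traversal).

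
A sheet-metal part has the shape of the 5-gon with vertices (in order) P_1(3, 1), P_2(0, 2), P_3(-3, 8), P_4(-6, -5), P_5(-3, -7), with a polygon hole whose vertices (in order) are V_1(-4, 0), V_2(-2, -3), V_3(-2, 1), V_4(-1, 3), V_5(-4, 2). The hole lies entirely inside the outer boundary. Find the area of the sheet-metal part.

Outer boundary:
Cross-terms: 6, 6, 63, 27, 18  ⇒  Σ = 120
Area = |Σ|/2 = 60.
Hole:
V_1→V_2: (-4)(-3) − (-2)(0) = 12
V_2→V_3: (-2)(1) − (-2)(-3) = -8
V_3→V_4: (-2)(3) − (-1)(1) = -5
V_4→V_5: (-1)(2) − (-4)(3) = 10
V_5→V_1: (-4)(0) − (-4)(2) = 8
Σ = 17
Area = |Σ|/2 = 8.5.
Net area = 60 − 8.5 = 51.5.

51.5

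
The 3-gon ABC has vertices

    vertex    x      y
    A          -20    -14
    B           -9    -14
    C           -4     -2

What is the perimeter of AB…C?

|AB| = √((11)² + (0)²) = √121 = 11
|BC| = √((5)² + (12)²) = √169 = 13
|CA| = √((-16)² + (-12)²) = √400 = 20
Perimeter = 11 + 13 + 20 = 44.

44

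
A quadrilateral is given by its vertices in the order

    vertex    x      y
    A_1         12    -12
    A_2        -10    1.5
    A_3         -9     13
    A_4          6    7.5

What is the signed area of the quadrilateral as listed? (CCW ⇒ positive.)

-263

A_1→A_2: (12)(1.5) − (-10)(-12) = -102
A_2→A_3: (-10)(13) − (-9)(1.5) = -116.5
A_3→A_4: (-9)(7.5) − (6)(13) = -145.5
A_4→A_1: (6)(-12) − (12)(7.5) = -162
Σ = -526
Signed area = Σ/2 = -263 (negative ⇒ clockwise traversal).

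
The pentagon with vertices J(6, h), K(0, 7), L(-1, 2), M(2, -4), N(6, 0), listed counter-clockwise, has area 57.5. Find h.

7

Write out the shoelace sum; only the two edges meeting at J involve h:
2·Area = [(6·h − 6·0) + (6·7 − 0·h)] + 31
       = 6·h + 73 = 115
⇒ h = 7.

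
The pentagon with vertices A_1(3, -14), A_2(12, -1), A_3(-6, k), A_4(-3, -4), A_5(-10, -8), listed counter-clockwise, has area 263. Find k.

13

The doubled signed area Σ (x_i y_{i+1} − x_{i+1} y_i) is linear in k.
With k=0 it equals 331; the coefficient of k is 15 (from the two edges through A_3).
So 15·k + 331 = 2·263 = 526 ⇒ k = 13.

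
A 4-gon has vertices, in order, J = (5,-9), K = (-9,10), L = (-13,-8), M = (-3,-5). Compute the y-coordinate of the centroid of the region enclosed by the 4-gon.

Apply the shoelace formula. First the cross-terms c_i = x_i·y_{i+1} − x_{i+1}·y_i:
  -31, 202, 41, 52  ⇒  2A = 264, A = 132.
Then Σ (y_i + y_{i+1})·c_i = -888, so ȳ = -888 / (6·132) = -37/33.

-37/33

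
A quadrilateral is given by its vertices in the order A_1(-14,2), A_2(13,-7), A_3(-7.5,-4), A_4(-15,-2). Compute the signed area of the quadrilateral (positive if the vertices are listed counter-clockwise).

-67.75

Apply Gauss's area formula: 2A = Σ (x_i·y_{i+1} − x_{i+1}·y_i), indices taken mod 4.
Σ = (72) + (-104.5) + (-45) + (-58) = -135.5
Signed area = Σ/2 = -67.75 (negative ⇒ clockwise traversal).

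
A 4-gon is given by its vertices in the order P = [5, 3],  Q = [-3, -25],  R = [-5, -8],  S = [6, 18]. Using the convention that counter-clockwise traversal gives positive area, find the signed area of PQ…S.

-165.5

Apply the shoelace (surveyor's) formula: 2A = Σ (x_i·y_{i+1} − x_{i+1}·y_i), indices taken mod 4.
Σ = (-116) + (-101) + (-42) + (-72) = -331
Signed area = Σ/2 = -165.5 (negative ⇒ clockwise traversal).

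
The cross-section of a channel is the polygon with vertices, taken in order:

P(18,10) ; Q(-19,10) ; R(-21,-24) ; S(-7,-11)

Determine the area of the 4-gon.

613.5

Apply the surveyor's formula: 2A = Σ (x_i·y_{i+1} − x_{i+1}·y_i), indices taken mod 4.
P→Q: (18)(10) − (-19)(10) = 370
Q→R: (-19)(-24) − (-21)(10) = 666
R→S: (-21)(-11) − (-7)(-24) = 63
S→P: (-7)(10) − (18)(-11) = 128
Σ = 1227
Area = |Σ|/2 = 613.5.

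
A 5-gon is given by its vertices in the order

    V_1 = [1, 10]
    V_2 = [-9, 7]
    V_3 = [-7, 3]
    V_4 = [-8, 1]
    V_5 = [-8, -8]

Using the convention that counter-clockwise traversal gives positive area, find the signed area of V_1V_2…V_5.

Apply the shoelace (surveyor's) formula: 2A = Σ (x_i·y_{i+1} − x_{i+1}·y_i), indices taken mod 5.
Cross-terms: 97, 22, 17, 72, -72  ⇒  Σ = 136
Signed area = Σ/2 = 68 (positive ⇒ counter-clockwise traversal).

68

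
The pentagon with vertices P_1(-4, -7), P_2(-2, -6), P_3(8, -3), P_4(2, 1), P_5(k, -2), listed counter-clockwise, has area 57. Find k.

-6

Write out the shoelace sum; only the two edges meeting at P_5 involve k:
2·Area = [(2·(-2) − k·1) + (k·(-7) − (-4)·(-2))] + 78
       = -8·k + 66 = 114
⇒ k = -6.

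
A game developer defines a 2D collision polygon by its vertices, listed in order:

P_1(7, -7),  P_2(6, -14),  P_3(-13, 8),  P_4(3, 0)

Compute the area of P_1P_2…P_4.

117.5

Apply the shoelace formula: 2A = Σ (x_i·y_{i+1} − x_{i+1}·y_i), indices taken mod 4.
Σ = (-56) + (-134) + (-24) + (-21) = -235
Area = |Σ|/2 = 117.5.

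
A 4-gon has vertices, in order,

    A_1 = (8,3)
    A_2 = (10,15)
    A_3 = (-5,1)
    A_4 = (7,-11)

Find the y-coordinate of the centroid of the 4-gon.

407/249

Apply the shoelace (surveyor's) formula. First the cross-terms c_i = x_i·y_{i+1} − x_{i+1}·y_i:
  90, 85, 48, 109  ⇒  2A = 332, A = 166.
Then Σ (y_i + y_{i+1})·c_i = 1628, so ȳ = 1628 / (6·166) = 407/249.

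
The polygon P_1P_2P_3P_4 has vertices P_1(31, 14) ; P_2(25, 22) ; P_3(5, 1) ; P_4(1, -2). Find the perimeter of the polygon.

|P_1P_2| = √((-6)² + (8)²) = √100 = 10
|P_2P_3| = √((-20)² + (-21)²) = √841 = 29
|P_3P_4| = √((-4)² + (-3)²) = √25 = 5
|P_4P_1| = √((30)² + (16)²) = √1156 = 34
Perimeter = 10 + 29 + 5 + 34 = 78.

78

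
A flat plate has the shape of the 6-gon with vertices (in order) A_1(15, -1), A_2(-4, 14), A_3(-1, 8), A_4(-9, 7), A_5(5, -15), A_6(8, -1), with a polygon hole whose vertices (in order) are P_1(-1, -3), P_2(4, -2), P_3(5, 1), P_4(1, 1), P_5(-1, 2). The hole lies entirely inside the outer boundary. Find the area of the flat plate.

217.5

Outer boundary:
A_1→A_2: (15)(14) − (-4)(-1) = 206
A_2→A_3: (-4)(8) − (-1)(14) = -18
A_3→A_4: (-1)(7) − (-9)(8) = 65
A_4→A_5: (-9)(-15) − (5)(7) = 100
A_5→A_6: (5)(-1) − (8)(-15) = 115
A_6→A_1: (8)(-1) − (15)(-1) = 7
Σ = 475
Area = |Σ|/2 = 237.5.
Hole:
Apply the surveyor's formula: 2A = Σ (x_i·y_{i+1} − x_{i+1}·y_i), indices taken mod 5.
Cross-terms: 14, 14, 4, 3, 5  ⇒  Σ = 40
Area = |Σ|/2 = 20.
Net area = 237.5 − 20 = 217.5.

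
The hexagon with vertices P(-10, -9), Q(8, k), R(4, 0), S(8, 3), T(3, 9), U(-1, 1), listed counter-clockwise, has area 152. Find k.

-9

Write out the shoelace sum; only the two edges meeting at Q involve k:
2·Area = [((-10)·k − 8·(-9)) + (8·0 − 4·k)] + 106
       = -14·k + 178 = 304
⇒ k = -9.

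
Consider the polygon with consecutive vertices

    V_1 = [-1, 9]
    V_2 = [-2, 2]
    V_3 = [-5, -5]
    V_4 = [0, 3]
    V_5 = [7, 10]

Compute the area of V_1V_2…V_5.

Apply the shoelace (surveyor's) formula: 2A = Σ (x_i·y_{i+1} − x_{i+1}·y_i), indices taken mod 5.
Σ = (16) + (20) + (-15) + (-21) + (73) = 73
Area = |Σ|/2 = 36.5.

36.5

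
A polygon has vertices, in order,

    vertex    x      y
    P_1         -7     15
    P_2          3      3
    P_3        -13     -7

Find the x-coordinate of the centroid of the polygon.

-17/3

Apply Gauss's area formula. First the cross-terms c_i = x_i·y_{i+1} − x_{i+1}·y_i:
  -66, 18, -244  ⇒  2A = -292, A = -146.
Then Σ (x_i + x_{i+1})·c_i = 4964, so x̄ = 4964 / (6·(-146)) = -17/3.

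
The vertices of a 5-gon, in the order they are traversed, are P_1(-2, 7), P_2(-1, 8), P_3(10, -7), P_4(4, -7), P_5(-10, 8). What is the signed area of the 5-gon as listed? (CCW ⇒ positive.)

-108

Apply the shoelace (surveyor's) formula: 2A = Σ (x_i·y_{i+1} − x_{i+1}·y_i), indices taken mod 5.
P_1→P_2: (-2)(8) − (-1)(7) = -9
P_2→P_3: (-1)(-7) − (10)(8) = -73
P_3→P_4: (10)(-7) − (4)(-7) = -42
P_4→P_5: (4)(8) − (-10)(-7) = -38
P_5→P_1: (-10)(7) − (-2)(8) = -54
Σ = -216
Signed area = Σ/2 = -108 (negative ⇒ clockwise traversal).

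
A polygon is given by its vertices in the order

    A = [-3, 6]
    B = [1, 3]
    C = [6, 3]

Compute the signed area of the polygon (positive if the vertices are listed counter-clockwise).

7.5

Cross-terms: -15, -15, 45  ⇒  Σ = 15
Signed area = Σ/2 = 7.5 (positive ⇒ counter-clockwise traversal).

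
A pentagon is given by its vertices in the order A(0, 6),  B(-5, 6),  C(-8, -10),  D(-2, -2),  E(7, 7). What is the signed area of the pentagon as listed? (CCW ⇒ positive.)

83

Σ = (30) + (98) + (-4) + (0) + (42) = 166
Signed area = Σ/2 = 83 (positive ⇒ counter-clockwise traversal).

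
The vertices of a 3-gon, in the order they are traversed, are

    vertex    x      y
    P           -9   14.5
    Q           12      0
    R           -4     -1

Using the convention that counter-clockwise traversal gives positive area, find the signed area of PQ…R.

-126.5

Apply the surveyor's formula: 2A = Σ (x_i·y_{i+1} − x_{i+1}·y_i), indices taken mod 3.
Σ = (-174) + (-12) + (-67) = -253
Signed area = Σ/2 = -126.5 (negative ⇒ clockwise traversal).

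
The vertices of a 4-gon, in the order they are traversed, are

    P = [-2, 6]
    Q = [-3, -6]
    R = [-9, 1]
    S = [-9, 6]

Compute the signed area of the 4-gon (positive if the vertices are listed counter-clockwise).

Apply the surveyor's formula: 2A = Σ (x_i·y_{i+1} − x_{i+1}·y_i), indices taken mod 4.
Cross-terms: 30, -57, -45, -42  ⇒  Σ = -114
Signed area = Σ/2 = -57 (negative ⇒ clockwise traversal).

-57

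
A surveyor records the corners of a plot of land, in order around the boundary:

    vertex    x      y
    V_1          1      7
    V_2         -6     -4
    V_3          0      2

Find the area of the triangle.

Apply the shoelace formula: 2A = Σ (x_i·y_{i+1} − x_{i+1}·y_i), indices taken mod 3.
Σ = (38) + (-12) + (-2) = 24
Area = |Σ|/2 = 12.

12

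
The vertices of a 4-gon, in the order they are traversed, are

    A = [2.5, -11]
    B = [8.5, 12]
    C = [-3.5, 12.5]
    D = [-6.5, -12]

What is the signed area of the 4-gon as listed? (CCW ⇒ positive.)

248.25

Apply Gauss's area formula: 2A = Σ (x_i·y_{i+1} − x_{i+1}·y_i), indices taken mod 4.
Σ = (123.5) + (148.25) + (123.25) + (101.5) = 496.5
Signed area = Σ/2 = 248.25 (positive ⇒ counter-clockwise traversal).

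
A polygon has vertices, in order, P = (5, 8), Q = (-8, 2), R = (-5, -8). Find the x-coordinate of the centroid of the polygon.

Apply the shoelace (surveyor's) formula. First the cross-terms c_i = x_i·y_{i+1} − x_{i+1}·y_i:
  74, 74, 0  ⇒  2A = 148, A = 74.
Then Σ (x_i + x_{i+1})·c_i = -1184, so x̄ = -1184 / (6·74) = -8/3.

-8/3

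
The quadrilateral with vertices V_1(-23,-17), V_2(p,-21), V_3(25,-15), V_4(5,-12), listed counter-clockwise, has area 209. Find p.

-2

Write out the shoelace sum; only the two edges meeting at V_2 involve p:
2·Area = [((-23)·(-21) − p·(-17)) + (p·(-15) − 25·(-21))] + -586
       = 2·p + 422 = 418
⇒ p = -2.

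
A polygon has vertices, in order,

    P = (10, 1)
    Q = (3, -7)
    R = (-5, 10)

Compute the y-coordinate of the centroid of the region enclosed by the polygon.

Apply the surveyor's formula. First the cross-terms c_i = x_i·y_{i+1} − x_{i+1}·y_i:
  -73, -5, -105  ⇒  2A = -183, A = -91.5.
Then Σ (y_i + y_{i+1})·c_i = -732, so ȳ = -732 / (6·(-91.5)) = 4/3.

4/3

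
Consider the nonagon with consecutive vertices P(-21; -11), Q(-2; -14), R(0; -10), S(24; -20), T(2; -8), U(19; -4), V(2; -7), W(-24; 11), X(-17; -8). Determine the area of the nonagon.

Σ = (272) + (20) + (240) + (-152) + (144) + (-125) + (-146) + (379) + (19) = 651
Area = |Σ|/2 = 325.5.

325.5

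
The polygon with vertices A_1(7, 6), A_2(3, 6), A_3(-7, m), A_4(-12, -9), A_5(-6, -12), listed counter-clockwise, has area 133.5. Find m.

0

Write out the shoelace sum; only the two edges meeting at A_3 involve m:
2·Area = [(3·m − (-7)·6) + ((-7)·(-9) − (-12)·m)] + 162
       = 15·m + 267 = 267
⇒ m = 0.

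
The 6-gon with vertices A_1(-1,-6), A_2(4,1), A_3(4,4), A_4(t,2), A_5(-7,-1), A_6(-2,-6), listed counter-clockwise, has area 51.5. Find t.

0

The doubled signed area Σ (x_i y_{i+1} − x_{i+1} y_i) is linear in t.
With t=0 it equals 103; the coefficient of t is -5 (from the two edges through A_4).
So -5·t + 103 = 2·51.5 = 103 ⇒ t = 0.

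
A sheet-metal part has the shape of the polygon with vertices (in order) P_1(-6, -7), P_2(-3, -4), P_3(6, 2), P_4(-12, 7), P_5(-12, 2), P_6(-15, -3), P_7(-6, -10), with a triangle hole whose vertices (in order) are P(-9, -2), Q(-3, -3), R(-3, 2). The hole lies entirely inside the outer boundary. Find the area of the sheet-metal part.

Outer boundary:
Σ = (3) + (18) + (66) + (60) + (66) + (132) + (-18) = 327
Area = |Σ|/2 = 163.5.
Hole:
Apply the shoelace formula: 2A = Σ (x_i·y_{i+1} − x_{i+1}·y_i), indices taken mod 3.
Cross-terms: 21, -15, 24  ⇒  Σ = 30
Area = |Σ|/2 = 15.
Net area = 163.5 − 15 = 148.5.

148.5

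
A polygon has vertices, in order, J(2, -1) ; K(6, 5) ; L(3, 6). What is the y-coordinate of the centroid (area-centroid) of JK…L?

Apply the shoelace (surveyor's) formula. First the cross-terms c_i = x_i·y_{i+1} − x_{i+1}·y_i:
  16, 21, -15  ⇒  2A = 22, A = 11.
Then Σ (y_i + y_{i+1})·c_i = 220, so ȳ = 220 / (6·11) = 10/3.

10/3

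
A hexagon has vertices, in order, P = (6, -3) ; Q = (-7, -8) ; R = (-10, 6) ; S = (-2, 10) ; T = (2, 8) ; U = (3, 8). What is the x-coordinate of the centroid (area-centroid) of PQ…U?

Apply the shoelace (surveyor's) formula. First the cross-terms c_i = x_i·y_{i+1} − x_{i+1}·y_i:
  -69, -122, -88, -36, -8, -57  ⇒  2A = -380, A = -190.
Then Σ (x_i + x_{i+1})·c_i = 2646, so x̄ = 2646 / (6·(-190)) = -441/190.

-441/190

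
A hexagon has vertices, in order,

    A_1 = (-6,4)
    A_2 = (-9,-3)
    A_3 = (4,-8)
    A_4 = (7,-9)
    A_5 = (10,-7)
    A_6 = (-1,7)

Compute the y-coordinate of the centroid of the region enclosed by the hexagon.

Apply Gauss's area formula. First the cross-terms c_i = x_i·y_{i+1} − x_{i+1}·y_i:
  54, 84, 20, 41, 63, 38  ⇒  2A = 300, A = 150.
Then Σ (y_i + y_{i+1})·c_i = -1448, so ȳ = -1448 / (6·150) = -362/225.

-362/225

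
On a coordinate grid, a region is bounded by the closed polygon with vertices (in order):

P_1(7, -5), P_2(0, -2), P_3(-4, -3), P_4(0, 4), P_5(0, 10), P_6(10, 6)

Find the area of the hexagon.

Apply the shoelace formula: 2A = Σ (x_i·y_{i+1} − x_{i+1}·y_i), indices taken mod 6.
Cross-terms: -14, -8, -16, 0, -100, -92  ⇒  Σ = -230
Area = |Σ|/2 = 115.

115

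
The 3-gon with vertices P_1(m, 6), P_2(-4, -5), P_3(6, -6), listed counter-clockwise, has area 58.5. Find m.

The doubled signed area Σ (x_i y_{i+1} − x_{i+1} y_i) is linear in m.
With m=0 it equals 114; the coefficient of m is 1 (from the two edges through P_1).
So 1·m + 114 = 2·58.5 = 117 ⇒ m = 3.

3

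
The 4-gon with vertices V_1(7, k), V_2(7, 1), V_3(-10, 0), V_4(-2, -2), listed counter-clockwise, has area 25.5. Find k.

0

Write out the shoelace sum; only the two edges meeting at V_1 involve k:
2·Area = [((-2)·k − 7·(-2)) + (7·1 − 7·k)] + 30
       = -9·k + 51 = 51
⇒ k = 0.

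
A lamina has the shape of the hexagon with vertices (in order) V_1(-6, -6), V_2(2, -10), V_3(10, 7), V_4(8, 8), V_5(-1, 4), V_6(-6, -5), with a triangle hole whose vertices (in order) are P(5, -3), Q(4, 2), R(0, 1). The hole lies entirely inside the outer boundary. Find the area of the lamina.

Outer boundary:
Apply Gauss's area formula: 2A = Σ (x_i·y_{i+1} − x_{i+1}·y_i), indices taken mod 6.
V_1→V_2: (-6)(-10) − (2)(-6) = 72
V_2→V_3: (2)(7) − (10)(-10) = 114
V_3→V_4: (10)(8) − (8)(7) = 24
V_4→V_5: (8)(4) − (-1)(8) = 40
V_5→V_6: (-1)(-5) − (-6)(4) = 29
V_6→V_1: (-6)(-6) − (-6)(-5) = 6
Σ = 285
Area = |Σ|/2 = 142.5.
Hole:
Apply the surveyor's formula: 2A = Σ (x_i·y_{i+1} − x_{i+1}·y_i), indices taken mod 3.
Cross-terms: 22, 4, -5  ⇒  Σ = 21
Area = |Σ|/2 = 10.5.
Net area = 142.5 − 10.5 = 132.

132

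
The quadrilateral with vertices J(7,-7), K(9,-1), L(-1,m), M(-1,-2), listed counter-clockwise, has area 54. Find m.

3

The doubled signed area Σ (x_i y_{i+1} − x_{i+1} y_i) is linear in m.
With m=0 it equals 78; the coefficient of m is 10 (from the two edges through L).
So 10·m + 78 = 2·54 = 108 ⇒ m = 3.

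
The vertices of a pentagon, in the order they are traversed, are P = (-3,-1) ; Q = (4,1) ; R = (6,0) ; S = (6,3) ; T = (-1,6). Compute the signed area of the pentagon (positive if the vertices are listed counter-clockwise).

Apply the shoelace formula: 2A = Σ (x_i·y_{i+1} − x_{i+1}·y_i), indices taken mod 5.
Cross-terms: 1, -6, 18, 39, 19  ⇒  Σ = 71
Signed area = Σ/2 = 35.5 (positive ⇒ counter-clockwise traversal).

35.5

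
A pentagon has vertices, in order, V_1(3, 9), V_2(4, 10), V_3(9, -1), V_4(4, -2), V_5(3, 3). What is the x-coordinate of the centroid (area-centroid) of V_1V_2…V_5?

Apply the shoelace (surveyor's) formula. First the cross-terms c_i = x_i·y_{i+1} − x_{i+1}·y_i:
  -6, -94, -14, 18, 18  ⇒  2A = -78, A = -39.
Then Σ (x_i + x_{i+1})·c_i = -1212, so x̄ = -1212 / (6·(-39)) = 202/39.

202/39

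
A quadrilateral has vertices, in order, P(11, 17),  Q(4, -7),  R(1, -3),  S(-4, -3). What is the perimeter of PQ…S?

60

|PQ| = √((-7)² + (-24)²) = √625 = 25
|QR| = √((-3)² + (4)²) = √25 = 5
|RS| = √((-5)² + (0)²) = √25 = 5
|SP| = √((15)² + (20)²) = √625 = 25
Perimeter = 25 + 5 + 5 + 25 = 60.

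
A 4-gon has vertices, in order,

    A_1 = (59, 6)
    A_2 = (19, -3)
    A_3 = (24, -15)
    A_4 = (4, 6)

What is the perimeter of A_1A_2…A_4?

|A_1A_2| = √((-40)² + (-9)²) = √1681 = 41
|A_2A_3| = √((5)² + (-12)²) = √169 = 13
|A_3A_4| = √((-20)² + (21)²) = √841 = 29
|A_4A_1| = √((55)² + (0)²) = √3025 = 55
Perimeter = 41 + 13 + 29 + 55 = 138.

138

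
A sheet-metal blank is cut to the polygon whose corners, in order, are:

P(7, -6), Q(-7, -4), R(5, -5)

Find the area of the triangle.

Apply the shoelace (surveyor's) formula: 2A = Σ (x_i·y_{i+1} − x_{i+1}·y_i), indices taken mod 3.
Σ = (-70) + (55) + (5) = -10
Area = |Σ|/2 = 5.

5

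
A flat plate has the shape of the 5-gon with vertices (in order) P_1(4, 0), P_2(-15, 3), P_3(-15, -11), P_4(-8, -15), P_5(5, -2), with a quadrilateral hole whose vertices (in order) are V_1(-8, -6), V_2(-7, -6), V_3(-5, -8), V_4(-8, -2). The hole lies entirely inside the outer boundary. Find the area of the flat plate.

224

Outer boundary:
Apply the shoelace formula: 2A = Σ (x_i·y_{i+1} − x_{i+1}·y_i), indices taken mod 5.
P_1→P_2: (4)(3) − (-15)(0) = 12
P_2→P_3: (-15)(-11) − (-15)(3) = 210
P_3→P_4: (-15)(-15) − (-8)(-11) = 137
P_4→P_5: (-8)(-2) − (5)(-15) = 91
P_5→P_1: (5)(0) − (4)(-2) = 8
Σ = 458
Area = |Σ|/2 = 229.
Hole:
Σ = (6) + (26) + (-54) + (32) = 10
Area = |Σ|/2 = 5.
Net area = 229 − 5 = 224.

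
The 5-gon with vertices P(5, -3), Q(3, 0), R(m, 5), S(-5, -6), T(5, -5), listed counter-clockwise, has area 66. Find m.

-3

Write out the shoelace sum; only the two edges meeting at R involve m:
2·Area = [(3·5 − m·0) + (m·(-6) − (-5)·5)] + 74
       = -6·m + 114 = 132
⇒ m = -3.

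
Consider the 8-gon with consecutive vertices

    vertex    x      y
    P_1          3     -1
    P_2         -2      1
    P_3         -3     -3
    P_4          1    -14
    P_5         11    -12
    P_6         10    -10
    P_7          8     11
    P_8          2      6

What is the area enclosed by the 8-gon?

201.5

Apply the shoelace formula: 2A = Σ (x_i·y_{i+1} − x_{i+1}·y_i), indices taken mod 8.
Cross-terms: 1, 9, 45, 142, 10, 190, 26, -20  ⇒  Σ = 403
Area = |Σ|/2 = 201.5.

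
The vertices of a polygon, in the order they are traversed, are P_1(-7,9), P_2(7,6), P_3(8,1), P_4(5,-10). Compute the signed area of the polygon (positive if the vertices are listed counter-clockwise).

-128

Apply the surveyor's formula: 2A = Σ (x_i·y_{i+1} − x_{i+1}·y_i), indices taken mod 4.
Σ = (-105) + (-41) + (-85) + (-25) = -256
Signed area = Σ/2 = -128 (negative ⇒ clockwise traversal).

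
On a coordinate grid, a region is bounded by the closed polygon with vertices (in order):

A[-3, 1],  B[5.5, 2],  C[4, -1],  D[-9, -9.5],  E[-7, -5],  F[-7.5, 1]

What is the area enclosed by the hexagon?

71.25

Apply Gauss's area formula: 2A = Σ (x_i·y_{i+1} − x_{i+1}·y_i), indices taken mod 6.
A→B: (-3)(2) − (5.5)(1) = -11.5
B→C: (5.5)(-1) − (4)(2) = -13.5
C→D: (4)(-9.5) − (-9)(-1) = -47
D→E: (-9)(-5) − (-7)(-9.5) = -21.5
E→F: (-7)(1) − (-7.5)(-5) = -44.5
F→A: (-7.5)(1) − (-3)(1) = -4.5
Σ = -142.5
Area = |Σ|/2 = 71.25.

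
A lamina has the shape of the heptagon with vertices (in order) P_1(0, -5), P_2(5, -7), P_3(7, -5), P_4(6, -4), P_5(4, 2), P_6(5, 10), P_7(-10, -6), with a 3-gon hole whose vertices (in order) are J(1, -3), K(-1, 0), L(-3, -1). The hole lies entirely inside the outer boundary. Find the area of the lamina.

Outer boundary:
Σ = (25) + (24) + (2) + (28) + (30) + (70) + (50) = 229
Area = |Σ|/2 = 114.5.
Hole:
Apply Gauss's area formula: 2A = Σ (x_i·y_{i+1} − x_{i+1}·y_i), indices taken mod 3.
Σ = (-3) + (1) + (10) = 8
Area = |Σ|/2 = 4.
Net area = 114.5 − 4 = 110.5.

110.5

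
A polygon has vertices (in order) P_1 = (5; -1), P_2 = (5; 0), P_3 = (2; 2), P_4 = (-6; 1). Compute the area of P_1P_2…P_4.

Apply the shoelace formula: 2A = Σ (x_i·y_{i+1} − x_{i+1}·y_i), indices taken mod 4.
Cross-terms: 5, 10, 14, 1  ⇒  Σ = 30
Area = |Σ|/2 = 15.

15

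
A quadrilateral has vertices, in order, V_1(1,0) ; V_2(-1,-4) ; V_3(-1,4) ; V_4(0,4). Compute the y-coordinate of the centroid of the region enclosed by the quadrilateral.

Apply the shoelace (surveyor's) formula. First the cross-terms c_i = x_i·y_{i+1} − x_{i+1}·y_i:
  -4, -8, -4, -4  ⇒  2A = -20, A = -10.
Then Σ (y_i + y_{i+1})·c_i = -32, so ȳ = -32 / (6·(-10)) = 8/15.

8/15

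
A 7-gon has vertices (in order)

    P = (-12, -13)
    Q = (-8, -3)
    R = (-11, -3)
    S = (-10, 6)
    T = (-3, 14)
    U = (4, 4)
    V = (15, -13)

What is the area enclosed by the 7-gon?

Apply the shoelace formula: 2A = Σ (x_i·y_{i+1} − x_{i+1}·y_i), indices taken mod 7.
P→Q: (-12)(-3) − (-8)(-13) = -68
Q→R: (-8)(-3) − (-11)(-3) = -9
R→S: (-11)(6) − (-10)(-3) = -96
S→T: (-10)(14) − (-3)(6) = -122
T→U: (-3)(4) − (4)(14) = -68
U→V: (4)(-13) − (15)(4) = -112
V→P: (15)(-13) − (-12)(-13) = -351
Σ = -826
Area = |Σ|/2 = 413.

413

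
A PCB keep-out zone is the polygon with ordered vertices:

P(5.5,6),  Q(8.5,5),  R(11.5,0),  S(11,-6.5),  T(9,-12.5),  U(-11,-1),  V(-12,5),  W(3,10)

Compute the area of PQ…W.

Apply the surveyor's formula: 2A = Σ (x_i·y_{i+1} − x_{i+1}·y_i), indices taken mod 8.
Σ = (-23.5) + (-57.5) + (-74.75) + (-79) + (-146.5) + (-67) + (-135) + (-37) = -620.25
Area = |Σ|/2 = 310.125.

310.125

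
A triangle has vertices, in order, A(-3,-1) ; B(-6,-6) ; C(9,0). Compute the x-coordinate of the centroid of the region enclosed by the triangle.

0

Apply the surveyor's formula. First the cross-terms c_i = x_i·y_{i+1} − x_{i+1}·y_i:
  12, 54, -9  ⇒  2A = 57, A = 28.5.
Then Σ (x_i + x_{i+1})·c_i = 0, so x̄ = 0 / (6·28.5) = 0.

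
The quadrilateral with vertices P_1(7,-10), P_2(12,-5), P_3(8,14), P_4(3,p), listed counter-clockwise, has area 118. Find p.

The doubled signed area Σ (x_i y_{i+1} − x_{i+1} y_i) is linear in p.
With p=0 it equals 221; the coefficient of p is 1 (from the two edges through P_4).
So 1·p + 221 = 2·118 = 236 ⇒ p = 15.

15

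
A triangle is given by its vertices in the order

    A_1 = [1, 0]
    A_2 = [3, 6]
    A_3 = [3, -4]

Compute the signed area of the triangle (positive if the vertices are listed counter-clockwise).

-10

Apply the shoelace formula: 2A = Σ (x_i·y_{i+1} − x_{i+1}·y_i), indices taken mod 3.
Σ = (6) + (-30) + (4) = -20
Signed area = Σ/2 = -10 (negative ⇒ clockwise traversal).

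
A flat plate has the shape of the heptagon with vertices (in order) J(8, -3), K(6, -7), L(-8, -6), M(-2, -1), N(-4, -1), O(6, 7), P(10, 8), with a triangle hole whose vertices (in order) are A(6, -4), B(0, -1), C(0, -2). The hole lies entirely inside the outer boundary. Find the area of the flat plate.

134

Outer boundary:
Apply Gauss's area formula: 2A = Σ (x_i·y_{i+1} − x_{i+1}·y_i), indices taken mod 7.
Σ = (-38) + (-92) + (-4) + (-2) + (-22) + (-22) + (-94) = -274
Area = |Σ|/2 = 137.
Hole:
Apply Gauss's area formula: 2A = Σ (x_i·y_{i+1} − x_{i+1}·y_i), indices taken mod 3.
Cross-terms: -6, 0, 12  ⇒  Σ = 6
Area = |Σ|/2 = 3.
Net area = 137 − 3 = 134.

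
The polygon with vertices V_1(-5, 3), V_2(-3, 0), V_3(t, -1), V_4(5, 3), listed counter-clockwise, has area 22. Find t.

-1

Write out the shoelace sum; only the two edges meeting at V_3 involve t:
2·Area = [((-3)·(-1) − t·0) + (t·3 − 5·(-1))] + 39
       = 3·t + 47 = 44
⇒ t = -1.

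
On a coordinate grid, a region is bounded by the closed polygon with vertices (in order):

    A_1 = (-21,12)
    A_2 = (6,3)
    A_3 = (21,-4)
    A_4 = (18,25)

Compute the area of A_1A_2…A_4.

Apply the shoelace formula: 2A = Σ (x_i·y_{i+1} − x_{i+1}·y_i), indices taken mod 4.
Σ = (-135) + (-87) + (597) + (741) = 1116
Area = |Σ|/2 = 558.

558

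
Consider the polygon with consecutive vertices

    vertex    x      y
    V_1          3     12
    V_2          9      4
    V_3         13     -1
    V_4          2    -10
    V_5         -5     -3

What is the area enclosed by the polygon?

196

Apply the shoelace formula: 2A = Σ (x_i·y_{i+1} − x_{i+1}·y_i), indices taken mod 5.
V_1→V_2: (3)(4) − (9)(12) = -96
V_2→V_3: (9)(-1) − (13)(4) = -61
V_3→V_4: (13)(-10) − (2)(-1) = -128
V_4→V_5: (2)(-3) − (-5)(-10) = -56
V_5→V_1: (-5)(12) − (3)(-3) = -51
Σ = -392
Area = |Σ|/2 = 196.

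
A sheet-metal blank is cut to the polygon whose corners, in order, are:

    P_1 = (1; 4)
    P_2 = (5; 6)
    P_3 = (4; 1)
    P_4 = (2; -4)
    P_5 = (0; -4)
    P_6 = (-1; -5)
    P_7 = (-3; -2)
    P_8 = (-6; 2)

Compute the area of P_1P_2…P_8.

Apply the shoelace (surveyor's) formula: 2A = Σ (x_i·y_{i+1} − x_{i+1}·y_i), indices taken mod 8.
Cross-terms: -14, -19, -18, -8, -4, -13, -18, -26  ⇒  Σ = -120
Area = |Σ|/2 = 60.

60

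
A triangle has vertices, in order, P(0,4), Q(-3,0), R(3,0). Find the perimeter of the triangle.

16

|PQ| = √((-3)² + (-4)²) = √25 = 5
|QR| = √((6)² + (0)²) = √36 = 6
|RP| = √((-3)² + (4)²) = √25 = 5
Perimeter = 5 + 6 + 5 = 16.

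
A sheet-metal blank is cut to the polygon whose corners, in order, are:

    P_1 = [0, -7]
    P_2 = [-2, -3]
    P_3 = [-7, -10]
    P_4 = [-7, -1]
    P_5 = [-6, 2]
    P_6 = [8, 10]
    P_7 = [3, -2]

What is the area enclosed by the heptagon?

Apply Gauss's area formula: 2A = Σ (x_i·y_{i+1} − x_{i+1}·y_i), indices taken mod 7.
Σ = (-14) + (-1) + (-63) + (-20) + (-76) + (-46) + (-21) = -241
Area = |Σ|/2 = 120.5.

120.5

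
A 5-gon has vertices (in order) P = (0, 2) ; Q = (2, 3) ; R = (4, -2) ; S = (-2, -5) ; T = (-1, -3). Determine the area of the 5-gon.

22.5

P→Q: (0)(3) − (2)(2) = -4
Q→R: (2)(-2) − (4)(3) = -16
R→S: (4)(-5) − (-2)(-2) = -24
S→T: (-2)(-3) − (-1)(-5) = 1
T→P: (-1)(2) − (0)(-3) = -2
Σ = -45
Area = |Σ|/2 = 22.5.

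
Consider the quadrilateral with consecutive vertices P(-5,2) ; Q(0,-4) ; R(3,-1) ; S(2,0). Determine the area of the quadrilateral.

19

Σ = (20) + (12) + (2) + (4) = 38
Area = |Σ|/2 = 19.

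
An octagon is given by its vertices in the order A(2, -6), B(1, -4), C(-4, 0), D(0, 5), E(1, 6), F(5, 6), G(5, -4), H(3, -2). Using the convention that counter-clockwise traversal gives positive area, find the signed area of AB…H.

Σ = (-2) + (-16) + (-20) + (-5) + (-24) + (-50) + (2) + (-14) = -129
Signed area = Σ/2 = -64.5 (negative ⇒ clockwise traversal).

-64.5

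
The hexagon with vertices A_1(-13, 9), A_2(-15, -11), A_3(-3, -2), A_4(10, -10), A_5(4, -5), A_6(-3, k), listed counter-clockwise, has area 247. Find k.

13

The doubled signed area Σ (x_i y_{i+1} − x_{i+1} y_i) is linear in k.
With k=0 it equals 273; the coefficient of k is 17 (from the two edges through A_6).
So 17·k + 273 = 2·247 = 494 ⇒ k = 13.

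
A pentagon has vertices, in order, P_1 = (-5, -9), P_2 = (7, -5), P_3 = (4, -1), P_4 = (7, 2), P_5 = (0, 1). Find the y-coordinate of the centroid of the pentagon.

Apply the surveyor's formula. First the cross-terms c_i = x_i·y_{i+1} − x_{i+1}·y_i:
  88, 13, 15, 7, 5  ⇒  2A = 128, A = 64.
Then Σ (y_i + y_{i+1})·c_i = -1314, so ȳ = -1314 / (6·64) = -3.421875.

-3.421875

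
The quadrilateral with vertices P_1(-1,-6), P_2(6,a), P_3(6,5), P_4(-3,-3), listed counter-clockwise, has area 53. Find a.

The doubled signed area Σ (x_i y_{i+1} − x_{i+1} y_i) is linear in a.
With a=0 it equals 78; the coefficient of a is -7 (from the two edges through P_2).
So -7·a + 78 = 2·53 = 106 ⇒ a = -4.

-4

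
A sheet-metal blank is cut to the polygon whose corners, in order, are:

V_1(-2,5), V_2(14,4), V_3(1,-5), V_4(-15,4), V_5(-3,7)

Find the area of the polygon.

158.5

Apply the shoelace (surveyor's) formula: 2A = Σ (x_i·y_{i+1} − x_{i+1}·y_i), indices taken mod 5.
Σ = (-78) + (-74) + (-71) + (-93) + (-1) = -317
Area = |Σ|/2 = 158.5.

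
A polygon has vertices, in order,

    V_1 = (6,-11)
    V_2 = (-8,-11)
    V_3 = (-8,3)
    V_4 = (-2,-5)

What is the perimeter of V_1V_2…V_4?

|V_1V_2| = √((-14)² + (0)²) = √196 = 14
|V_2V_3| = √((0)² + (14)²) = √196 = 14
|V_3V_4| = √((6)² + (-8)²) = √100 = 10
|V_4V_1| = √((8)² + (-6)²) = √100 = 10
Perimeter = 14 + 14 + 10 + 10 = 48.

48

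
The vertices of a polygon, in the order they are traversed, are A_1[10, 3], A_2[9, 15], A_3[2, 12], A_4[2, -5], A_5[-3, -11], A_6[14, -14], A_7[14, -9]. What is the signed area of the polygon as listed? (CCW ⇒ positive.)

Apply Gauss's area formula: 2A = Σ (x_i·y_{i+1} − x_{i+1}·y_i), indices taken mod 7.
Σ = (123) + (78) + (-34) + (-37) + (196) + (70) + (132) = 528
Signed area = Σ/2 = 264 (positive ⇒ counter-clockwise traversal).

264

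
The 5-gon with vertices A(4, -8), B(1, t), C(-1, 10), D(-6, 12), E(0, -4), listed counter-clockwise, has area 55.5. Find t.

1

The doubled signed area Σ (x_i y_{i+1} − x_{i+1} y_i) is linear in t.
With t=0 it equals 106; the coefficient of t is 5 (from the two edges through B).
So 5·t + 106 = 2·55.5 = 111 ⇒ t = 1.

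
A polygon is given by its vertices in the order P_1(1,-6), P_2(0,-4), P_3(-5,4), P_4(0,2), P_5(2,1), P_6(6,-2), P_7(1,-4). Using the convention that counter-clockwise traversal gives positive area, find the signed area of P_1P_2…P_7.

Cross-terms: -4, -20, -10, -4, -10, -22, -2  ⇒  Σ = -72
Signed area = Σ/2 = -36 (negative ⇒ clockwise traversal).

-36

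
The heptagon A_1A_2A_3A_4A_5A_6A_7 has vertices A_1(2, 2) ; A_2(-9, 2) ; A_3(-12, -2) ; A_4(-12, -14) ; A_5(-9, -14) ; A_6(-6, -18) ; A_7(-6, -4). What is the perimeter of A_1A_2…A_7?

|A_1A_2| = √((-11)² + (0)²) = √121 = 11
|A_2A_3| = √((-3)² + (-4)²) = √25 = 5
|A_3A_4| = √((0)² + (-12)²) = √144 = 12
|A_4A_5| = √((3)² + (0)²) = √9 = 3
|A_5A_6| = √((3)² + (-4)²) = √25 = 5
|A_6A_7| = √((0)² + (14)²) = √196 = 14
|A_7A_1| = √((8)² + (6)²) = √100 = 10
Perimeter = 11 + 5 + 12 + 3 + 5 + 14 + 10 = 60.

60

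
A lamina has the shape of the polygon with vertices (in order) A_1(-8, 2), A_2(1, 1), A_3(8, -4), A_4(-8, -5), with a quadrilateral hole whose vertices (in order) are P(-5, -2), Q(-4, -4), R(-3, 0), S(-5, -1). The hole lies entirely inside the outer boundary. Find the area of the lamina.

Outer boundary:
Apply Gauss's area formula: 2A = Σ (x_i·y_{i+1} − x_{i+1}·y_i), indices taken mod 4.
Σ = (-10) + (-12) + (-72) + (-56) = -150
Area = |Σ|/2 = 75.
Hole:
Apply the shoelace (surveyor's) formula: 2A = Σ (x_i·y_{i+1} − x_{i+1}·y_i), indices taken mod 4.
Σ = (12) + (-12) + (3) + (5) = 8
Area = |Σ|/2 = 4.
Net area = 75 − 4 = 71.

71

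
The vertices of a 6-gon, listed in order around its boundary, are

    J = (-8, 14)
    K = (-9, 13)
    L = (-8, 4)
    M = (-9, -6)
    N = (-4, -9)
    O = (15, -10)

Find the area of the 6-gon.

268

Apply Gauss's area formula: 2A = Σ (x_i·y_{i+1} − x_{i+1}·y_i), indices taken mod 6.
J→K: (-8)(13) − (-9)(14) = 22
K→L: (-9)(4) − (-8)(13) = 68
L→M: (-8)(-6) − (-9)(4) = 84
M→N: (-9)(-9) − (-4)(-6) = 57
N→O: (-4)(-10) − (15)(-9) = 175
O→J: (15)(14) − (-8)(-10) = 130
Σ = 536
Area = |Σ|/2 = 268.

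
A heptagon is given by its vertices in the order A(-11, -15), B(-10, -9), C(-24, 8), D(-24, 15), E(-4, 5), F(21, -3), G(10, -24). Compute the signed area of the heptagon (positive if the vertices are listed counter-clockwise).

Apply the surveyor's formula: 2A = Σ (x_i·y_{i+1} − x_{i+1}·y_i), indices taken mod 7.
A→B: (-11)(-9) − (-10)(-15) = -51
B→C: (-10)(8) − (-24)(-9) = -296
C→D: (-24)(15) − (-24)(8) = -168
D→E: (-24)(5) − (-4)(15) = -60
E→F: (-4)(-3) − (21)(5) = -93
F→G: (21)(-24) − (10)(-3) = -474
G→A: (10)(-15) − (-11)(-24) = -414
Σ = -1556
Signed area = Σ/2 = -778 (negative ⇒ clockwise traversal).

-778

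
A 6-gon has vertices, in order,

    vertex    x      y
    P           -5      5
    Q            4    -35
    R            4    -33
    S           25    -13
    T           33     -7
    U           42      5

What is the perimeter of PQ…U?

|PQ| = √((9)² + (-40)²) = √1681 = 41
|QR| = √((0)² + (2)²) = √4 = 2
|RS| = √((21)² + (20)²) = √841 = 29
|ST| = √((8)² + (6)²) = √100 = 10
|TU| = √((9)² + (12)²) = √225 = 15
|UP| = √((-47)² + (0)²) = √2209 = 47
Perimeter = 41 + 2 + 29 + 10 + 15 + 47 = 144.

144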